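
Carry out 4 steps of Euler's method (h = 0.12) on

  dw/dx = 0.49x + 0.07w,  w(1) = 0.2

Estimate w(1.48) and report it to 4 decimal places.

0.4876

Euler: w_{n+1} = w_n + h·f(x_n, w_n).
x=1.000000, w=0.200000: f=0.504000 → w ← 0.200000 + 0.12·0.504000 = 0.260480
x=1.120000, w=0.260480: f=0.567034 → w ← 0.260480 + 0.12·0.567034 = 0.328524
x=1.240000, w=0.328524: f=0.630597 → w ← 0.328524 + 0.12·0.630597 = 0.404196
x=1.360000, w=0.404196: f=0.694694 → w ← 0.404196 + 0.12·0.694694 = 0.487559
w(1.48) ≈ 0.4876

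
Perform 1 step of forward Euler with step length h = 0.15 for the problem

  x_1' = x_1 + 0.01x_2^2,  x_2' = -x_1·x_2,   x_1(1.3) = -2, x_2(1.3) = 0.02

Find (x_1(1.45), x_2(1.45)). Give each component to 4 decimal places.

-2.3000, 0.0260

Euler on (x_1,x_2): x_1_{n+1} = x_1_n + h·x_1', x_2_{n+1} = x_2_n + h·x_2'.
1.300000: (-2.000000, 0.020000); f=(-1.999996, 0.040000) → (-2.299999, 0.026000)
(x_1(1.45), x_2(1.45)) ≈ (-2.3000, 0.0260)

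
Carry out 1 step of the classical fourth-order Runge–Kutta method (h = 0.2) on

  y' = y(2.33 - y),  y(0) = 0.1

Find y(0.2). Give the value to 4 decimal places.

RK4: k1 = f(t_n, y_n); k2 = f(t_n + h/2, y_n + (h/2)·k1); k3 = f(t_n + h/2, y_n + (h/2)·k2); k4 = f(t_n + h, y_n + h·k3); y_{n+1} = y_n + (h/6)·(k1 + 2k2 + 2k3 + k4).
t=0.000000, y=0.100000:
  k1 = f(0.000000, 0.100000) = 0.223000
  k2 = f(0.100000, 0.122300) = 0.270002
  k3 = f(0.100000, 0.127000) = 0.279781
  k4 = f(0.200000, 0.155956) = 0.339056
  y ← 0.100000 + (0.2/6)·(k1 + 2k2 + 2k3 + k4) = 0.155387
y(0.2) ≈ 0.1554

0.1554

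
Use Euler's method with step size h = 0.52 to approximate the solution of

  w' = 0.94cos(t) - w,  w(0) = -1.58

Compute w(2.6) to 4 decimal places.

-0.1461

Euler: w_{n+1} = w_n + h·f(t_n, w_n).
t=0.000000, w=-1.580000: f=2.520000 → w ← -1.580000 + 0.52·2.520000 = -0.269600
t=0.520000, w=-0.269600: f=1.085350 → w ← -0.269600 + 0.52·1.085350 = 0.294782
t=1.040000, w=0.294782: f=0.181065 → w ← 0.294782 + 0.52·0.181065 = 0.388936
t=1.560000, w=0.388936: f=-0.378787 → w ← 0.388936 + 0.52·(-0.378787) = 0.191966
t=2.080000, w=0.191966: f=-0.650200 → w ← 0.191966 + 0.52·(-0.650200) = -0.146137
w(2.6) ≈ -0.1461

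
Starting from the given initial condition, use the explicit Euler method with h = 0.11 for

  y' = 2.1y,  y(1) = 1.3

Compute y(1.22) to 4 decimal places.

1.9700

Euler: y_{n+1} = y_n + h·f(t_n, y_n).
t=1.000000, y=1.300000: f=2.730000 → y ← 1.300000 + 0.11·2.730000 = 1.600300
t=1.110000, y=1.600300: f=3.360630 → y ← 1.600300 + 0.11·3.360630 = 1.969969
y(1.22) ≈ 1.9700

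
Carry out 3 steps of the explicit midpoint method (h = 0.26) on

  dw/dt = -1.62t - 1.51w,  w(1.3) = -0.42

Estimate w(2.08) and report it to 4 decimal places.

-1.4363

Midpoint: k1 = f(t_n, w_n); k2 = f(t_n + h/2, w_n + (h/2)·k1); w_{n+1} = w_n + h·k2.
t=1.300000, w=-0.420000:
  k1 = f(1.300000, -0.420000) = -1.471800
  k2 = f(1.430000, -0.611334) = -1.393486
  w ← -0.420000 + 0.26·(-1.393486) = -0.782306
t=1.560000, w=-0.782306:
  k1 = f(1.560000, -0.782306) = -1.345918
  k2 = f(1.690000, -0.957276) = -1.292314
  w ← -0.782306 + 0.26·(-1.292314) = -1.118308
t=1.820000, w=-1.118308:
  k1 = f(1.820000, -1.118308) = -1.259755
  k2 = f(1.950000, -1.282076) = -1.223065
  w ← -1.118308 + 0.26·(-1.223065) = -1.436305
w(2.08) ≈ -1.4363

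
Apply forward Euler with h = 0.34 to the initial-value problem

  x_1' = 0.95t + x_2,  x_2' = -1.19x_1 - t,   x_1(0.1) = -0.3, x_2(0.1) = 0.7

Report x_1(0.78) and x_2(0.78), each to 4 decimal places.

0.3801, 0.6498

Euler on (x_1,x_2): x_1_{n+1} = x_1_n + h·x_1', x_2_{n+1} = x_2_n + h·x_2'.
0.100000: (-0.300000, 0.700000); f=(0.795000, 0.257000) → (-0.029700, 0.787380)
0.440000: (-0.029700, 0.787380); f=(1.205380, -0.404657) → (0.380129, 0.649797)
(x_1(0.78), x_2(0.78)) ≈ (0.3801, 0.6498)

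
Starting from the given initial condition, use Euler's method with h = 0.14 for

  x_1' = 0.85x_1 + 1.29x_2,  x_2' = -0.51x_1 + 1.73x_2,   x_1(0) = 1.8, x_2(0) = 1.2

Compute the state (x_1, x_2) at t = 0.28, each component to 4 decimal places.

2.7424, 1.5327

Euler on (x_1,x_2): x_1_{n+1} = x_1_n + h·x_1', x_2_{n+1} = x_2_n + h·x_2'.
0.000000: (1.800000, 1.200000); f=(3.078000, 1.158000) → (2.230920, 1.362120)
0.140000: (2.230920, 1.362120); f=(3.653417, 1.218698) → (2.742398, 1.532738)
(x_1(0.28), x_2(0.28)) ≈ (2.7424, 1.5327)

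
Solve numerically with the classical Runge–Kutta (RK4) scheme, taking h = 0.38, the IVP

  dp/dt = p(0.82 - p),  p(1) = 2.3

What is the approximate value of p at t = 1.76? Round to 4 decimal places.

1.2516

RK4: k1 = f(t_n, p_n); k2 = f(t_n + h/2, p_n + (h/2)·k1); k3 = f(t_n + h/2, p_n + (h/2)·k2); k4 = f(t_n + h, p_n + h·k3); p_{n+1} = p_n + (h/6)·(k1 + 2k2 + 2k3 + k4).
t=1.000000, p=2.300000:
  k1 = f(1.000000, 2.300000) = -3.404000
  k2 = f(1.190000, 1.653240) = -1.377546
  k3 = f(1.190000, 2.038266) = -2.483151
  k4 = f(1.380000, 1.356403) = -0.727578
  p ← 2.300000 + (0.38/6)·(k1 + 2k2 + 2k3 + k4) = 1.549312
t=1.380000, p=1.549312:
  k1 = f(1.380000, 1.549312) = -1.129931
  k2 = f(1.570000, 1.334625) = -0.686831
  k3 = f(1.570000, 1.418814) = -0.849605
  k4 = f(1.760000, 1.226462) = -0.498510
  p ← 1.549312 + (0.38/6)·(k1 + 2k2 + 2k3 + k4) = 1.251562
p(1.76) ≈ 1.2516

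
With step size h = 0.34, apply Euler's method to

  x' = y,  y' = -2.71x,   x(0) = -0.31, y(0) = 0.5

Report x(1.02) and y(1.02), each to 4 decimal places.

0.4381, 0.7975

Euler on (x,y): x_{n+1} = x_n + h·x', y_{n+1} = y_n + h·y'.
0.000000: (-0.310000, 0.500000); f=(0.500000, 0.840100) → (-0.140000, 0.785634)
0.340000: (-0.140000, 0.785634); f=(0.785634, 0.379400) → (0.127116, 0.914630)
0.680000: (0.127116, 0.914630); f=(0.914630, -0.344483) → (0.438090, 0.797506)
(x(1.02), y(1.02)) ≈ (0.4381, 0.7975)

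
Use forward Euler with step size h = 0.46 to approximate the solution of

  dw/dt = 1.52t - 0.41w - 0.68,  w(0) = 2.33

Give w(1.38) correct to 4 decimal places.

1.3764

Euler: w_{n+1} = w_n + h·f(t_n, w_n).
t=0.000000, w=2.330000: f=-1.635300 → w ← 2.330000 + 0.46·(-1.635300) = 1.577762
t=0.460000, w=1.577762: f=-0.627682 → w ← 1.577762 + 0.46·(-0.627682) = 1.289028
t=0.920000, w=1.289028: f=0.189898 → w ← 1.289028 + 0.46·0.189898 = 1.376381
w(1.38) ≈ 1.3764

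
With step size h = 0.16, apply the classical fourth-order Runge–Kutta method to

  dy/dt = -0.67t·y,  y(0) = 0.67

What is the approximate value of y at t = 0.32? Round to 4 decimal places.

RK4: k1 = f(t_n, y_n); k2 = f(t_n + h/2, y_n + (h/2)·k1); k3 = f(t_n + h/2, y_n + (h/2)·k2); k4 = f(t_n + h, y_n + h·k3); y_{n+1} = y_n + (h/6)·(k1 + 2k2 + 2k3 + k4).
t=0.000000, y=0.670000:
  k1 = f(0.000000, 0.670000) = 0.000000
  k2 = f(0.080000, 0.670000) = -0.035912
  k3 = f(0.080000, 0.667127) = -0.035758
  k4 = f(0.160000, 0.664279) = -0.071211
  y ← 0.670000 + (0.16/6)·(k1 + 2k2 + 2k3 + k4) = 0.664279
t=0.160000, y=0.664279:
  k1 = f(0.160000, 0.664279) = -0.071211
  k2 = f(0.240000, 0.658582) = -0.105900
  k3 = f(0.240000, 0.655807) = -0.105454
  k4 = f(0.320000, 0.647406) = -0.138804
  y ← 0.664279 + (0.16/6)·(k1 + 2k2 + 2k3 + k4) = 0.647406
y(0.32) ≈ 0.6474

0.6474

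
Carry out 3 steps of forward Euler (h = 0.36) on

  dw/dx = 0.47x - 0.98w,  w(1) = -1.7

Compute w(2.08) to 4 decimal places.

0.0500

Euler: w_{n+1} = w_n + h·f(x_n, w_n).
x=1.000000, w=-1.700000: f=2.136000 → w ← -1.700000 + 0.36·2.136000 = -0.931040
x=1.360000, w=-0.931040: f=1.551619 → w ← -0.931040 + 0.36·1.551619 = -0.372457
x=1.720000, w=-0.372457: f=1.173408 → w ← -0.372457 + 0.36·1.173408 = 0.049970
w(2.08) ≈ 0.0500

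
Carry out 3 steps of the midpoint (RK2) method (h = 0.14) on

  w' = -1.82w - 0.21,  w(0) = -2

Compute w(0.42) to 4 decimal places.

Midpoint: k1 = f(t_n, w_n); k2 = f(t_n + h/2, w_n + (h/2)·k1); w_{n+1} = w_n + h·k2.
t=0.000000, w=-2.000000:
  k1 = f(0.000000, -2.000000) = 3.430000
  k2 = f(0.070000, -1.759900) = 2.993018
  w ← -2.000000 + 0.14·2.993018 = -1.580977
t=0.140000, w=-1.580977:
  k1 = f(0.140000, -1.580977) = 2.667379
  k2 = f(0.210000, -1.394261) = 2.327555
  w ← -1.580977 + 0.14·2.327555 = -1.255120
t=0.280000, w=-1.255120:
  k1 = f(0.280000, -1.255120) = 2.074318
  k2 = f(0.350000, -1.109918) = 1.810050
  w ← -1.255120 + 0.14·1.810050 = -1.001713
w(0.42) ≈ -1.0017

-1.0017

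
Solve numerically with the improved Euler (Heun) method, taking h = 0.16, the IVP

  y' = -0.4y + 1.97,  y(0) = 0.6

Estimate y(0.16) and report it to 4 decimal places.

Heun: k1 = f(t_n, y_n); k2 = f(t_n + h, y_n + h·k1); y_{n+1} = y_n + (h/2)·(k1 + k2).
t=0.000000, y=0.600000:
  k1 = f(0.000000, 0.600000) = 1.730000
  k2 = f(0.160000, 0.876800) = 1.619280
  y ← 0.600000 + (0.16/2)·(1.730000 + 1.619280) = 0.867942
y(0.16) ≈ 0.8679

0.8679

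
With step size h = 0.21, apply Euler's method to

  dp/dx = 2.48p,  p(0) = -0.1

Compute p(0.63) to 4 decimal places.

-0.3517

Euler: p_{n+1} = p_n + h·f(x_n, p_n).
x=0.000000, p=-0.100000: f=-0.248000 → p ← -0.100000 + 0.21·(-0.248000) = -0.152080
x=0.210000, p=-0.152080: f=-0.377158 → p ← -0.152080 + 0.21·(-0.377158) = -0.231283
x=0.420000, p=-0.231283: f=-0.573582 → p ← -0.231283 + 0.21·(-0.573582) = -0.351736
p(0.63) ≈ -0.3517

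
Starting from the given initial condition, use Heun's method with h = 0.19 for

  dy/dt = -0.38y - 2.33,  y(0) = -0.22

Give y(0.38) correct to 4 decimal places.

-1.0142

Heun: k1 = f(t_n, y_n); k2 = f(t_n + h, y_n + h·k1); y_{n+1} = y_n + (h/2)·(k1 + k2).
t=0.000000, y=-0.220000:
  k1 = f(0.000000, -0.220000) = -2.246400
  k2 = f(0.190000, -0.646816) = -2.084210
  y ← -0.220000 + (0.19/2)·(-2.246400 + (-2.084210)) = -0.631408
t=0.190000, y=-0.631408:
  k1 = f(0.190000, -0.631408) = -2.090065
  k2 = f(0.380000, -1.028520) = -1.939162
  y ← -0.631408 + (0.19/2)·(-2.090065 + (-1.939162)) = -1.014185
y(0.38) ≈ -1.0142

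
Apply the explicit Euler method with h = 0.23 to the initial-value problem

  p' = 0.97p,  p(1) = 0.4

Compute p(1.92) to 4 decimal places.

0.8952

Euler: p_{n+1} = p_n + h·f(s_n, p_n).
s=1.000000, p=0.400000: f=0.388000 → p ← 0.400000 + 0.23·0.388000 = 0.489240
s=1.230000, p=0.489240: f=0.474563 → p ← 0.489240 + 0.23·0.474563 = 0.598389
s=1.460000, p=0.598389: f=0.580438 → p ← 0.598389 + 0.23·0.580438 = 0.731890
s=1.690000, p=0.731890: f=0.709933 → p ← 0.731890 + 0.23·0.709933 = 0.895175
p(1.92) ≈ 0.8952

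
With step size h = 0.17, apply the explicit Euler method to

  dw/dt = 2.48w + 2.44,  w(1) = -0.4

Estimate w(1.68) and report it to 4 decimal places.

1.4008

Euler: w_{n+1} = w_n + h·f(t_n, w_n).
t=1.000000, w=-0.400000: f=1.448000 → w ← -0.400000 + 0.17·1.448000 = -0.153840
t=1.170000, w=-0.153840: f=2.058477 → w ← -0.153840 + 0.17·2.058477 = 0.196101
t=1.340000, w=0.196101: f=2.926331 → w ← 0.196101 + 0.17·2.926331 = 0.693577
t=1.510000, w=0.693577: f=4.160072 → w ← 0.693577 + 0.17·4.160072 = 1.400789
w(1.68) ≈ 1.4008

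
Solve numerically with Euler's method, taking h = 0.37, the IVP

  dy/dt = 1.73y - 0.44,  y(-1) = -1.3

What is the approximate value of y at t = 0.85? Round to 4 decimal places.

-18.1914

Euler: y_{n+1} = y_n + h·f(t_n, y_n).
t=-1.000000, y=-1.300000: f=-2.689000 → y ← -1.300000 + 0.37·(-2.689000) = -2.294930
t=-0.630000, y=-2.294930: f=-4.410229 → y ← -2.294930 + 0.37·(-4.410229) = -3.926715
t=-0.260000, y=-3.926715: f=-7.233216 → y ← -3.926715 + 0.37·(-7.233216) = -6.603005
t=0.110000, y=-6.603005: f=-11.863198 → y ← -6.603005 + 0.37·(-11.863198) = -10.992388
t=0.480000, y=-10.992388: f=-19.456831 → y ← -10.992388 + 0.37·(-19.456831) = -18.191416
y(0.85) ≈ -18.1914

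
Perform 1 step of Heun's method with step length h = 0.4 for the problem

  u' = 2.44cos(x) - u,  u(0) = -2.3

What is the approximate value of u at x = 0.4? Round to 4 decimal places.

Heun: k1 = f(x_n, u_n); k2 = f(x_n + h, u_n + h·k1); u_{n+1} = u_n + (h/2)·(k1 + k2).
x=0.000000, u=-2.300000:
  k1 = f(0.000000, -2.300000) = 4.740000
  k2 = f(0.400000, -0.404000) = 2.651389
  u ← -2.300000 + (0.4/2)·(4.740000 + 2.651389) = -0.821722
u(0.4) ≈ -0.8217

-0.8217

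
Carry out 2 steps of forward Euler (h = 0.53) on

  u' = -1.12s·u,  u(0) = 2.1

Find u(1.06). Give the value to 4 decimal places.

Euler: u_{n+1} = u_n + h·f(s_n, u_n).
s=0.000000, u=2.100000: f=0.000000 → u ← 2.100000 + 0.53·0.000000 = 2.100000
s=0.530000, u=2.100000: f=-1.246560 → u ← 2.100000 + 0.53·(-1.246560) = 1.439323
u(1.06) ≈ 1.4393

1.4393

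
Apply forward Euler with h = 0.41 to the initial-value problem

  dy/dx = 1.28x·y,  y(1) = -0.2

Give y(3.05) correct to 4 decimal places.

-5.3710

Euler: y_{n+1} = y_n + h·f(x_n, y_n).
x=1.000000, y=-0.200000: f=-0.256000 → y ← -0.200000 + 0.41·(-0.256000) = -0.304960
x=1.410000, y=-0.304960: f=-0.550392 → y ← -0.304960 + 0.41·(-0.550392) = -0.530621
x=1.820000, y=-0.530621: f=-1.236134 → y ← -0.530621 + 0.41·(-1.236134) = -1.037436
x=2.230000, y=-1.037436: f=-2.961256 → y ← -1.037436 + 0.41·(-2.961256) = -2.251550
x=2.640000, y=-2.251550: f=-7.608439 → y ← -2.251550 + 0.41·(-7.608439) = -5.371011
y(3.05) ≈ -5.3710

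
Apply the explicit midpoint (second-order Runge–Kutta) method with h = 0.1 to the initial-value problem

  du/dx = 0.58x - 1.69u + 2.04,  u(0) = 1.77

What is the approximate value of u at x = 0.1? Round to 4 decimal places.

1.6858

Midpoint: k1 = f(x_n, u_n); k2 = f(x_n + h/2, u_n + (h/2)·k1); u_{n+1} = u_n + h·k2.
x=0.000000, u=1.770000:
  k1 = f(0.000000, 1.770000) = -0.951300
  k2 = f(0.050000, 1.722435) = -0.841915
  u ← 1.770000 + 0.1·(-0.841915) = 1.685808
u(0.1) ≈ 1.6858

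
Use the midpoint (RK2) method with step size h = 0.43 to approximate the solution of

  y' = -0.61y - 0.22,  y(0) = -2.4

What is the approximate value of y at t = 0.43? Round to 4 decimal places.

Midpoint: k1 = f(t_n, y_n); k2 = f(t_n + h/2, y_n + (h/2)·k1); y_{n+1} = y_n + h·k2.
t=0.000000, y=-2.400000:
  k1 = f(0.000000, -2.400000) = 1.244000
  k2 = f(0.215000, -2.132540) = 1.080849
  y ← -2.400000 + 0.43·1.080849 = -1.935235
y(0.43) ≈ -1.9352

-1.9352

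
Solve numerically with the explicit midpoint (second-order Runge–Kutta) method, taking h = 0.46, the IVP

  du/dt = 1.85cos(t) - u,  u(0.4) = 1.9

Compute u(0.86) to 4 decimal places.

Midpoint: k1 = f(t_n, u_n); k2 = f(t_n + h/2, u_n + (h/2)·k1); u_{n+1} = u_n + h·k2.
t=0.400000, u=1.900000:
  k1 = f(0.400000, 1.900000) = -0.196037
  k2 = f(0.630000, 1.854911) = -0.360061
  u ← 1.900000 + 0.46·(-0.360061) = 1.734372
u(0.86) ≈ 1.7344

1.7344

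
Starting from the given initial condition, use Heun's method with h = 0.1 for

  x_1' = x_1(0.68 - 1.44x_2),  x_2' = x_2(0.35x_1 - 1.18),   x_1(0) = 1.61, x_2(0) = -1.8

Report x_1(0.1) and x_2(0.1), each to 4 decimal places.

2.2059, -1.7080

Heun on (x_1,x_2): k1 = f(x_n, state_n); k2 = f(x_n + h, state_n + h·k1); state_{n+1} = state_n + (h/2)·(k1 + k2).
0.000000: (1.610000, -1.800000)
  k1 = (5.267920, 1.109700)
  predictor → (2.136792, -1.689030)
  k2 = (6.650131, 0.729868)
  → (2.205903, -1.708022)
(x_1(0.1), x_2(0.1)) ≈ (2.2059, -1.7080)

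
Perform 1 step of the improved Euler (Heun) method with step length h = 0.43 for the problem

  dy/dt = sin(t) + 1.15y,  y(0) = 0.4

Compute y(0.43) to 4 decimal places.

0.7363

Heun: k1 = f(t_n, y_n); k2 = f(t_n + h, y_n + h·k1); y_{n+1} = y_n + (h/2)·(k1 + k2).
t=0.000000, y=0.400000:
  k1 = f(0.000000, 0.400000) = 0.460000
  k2 = f(0.430000, 0.597800) = 1.104341
  y ← 0.400000 + (0.43/2)·(0.460000 + 1.104341) = 0.736333
y(0.43) ≈ 0.7363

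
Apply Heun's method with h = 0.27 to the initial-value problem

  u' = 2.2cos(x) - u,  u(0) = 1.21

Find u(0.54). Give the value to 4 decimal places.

Heun: k1 = f(x_n, u_n); k2 = f(x_n + h, u_n + h·k1); u_{n+1} = u_n + (h/2)·(k1 + k2).
x=0.000000, u=1.210000:
  k1 = f(0.000000, 1.210000) = 0.990000
  k2 = f(0.270000, 1.477300) = 0.642996
  u ← 1.210000 + (0.27/2)·(0.990000 + 0.642996) = 1.430454
x=0.270000, u=1.430454:
  k1 = f(0.270000, 1.430454) = 0.689842
  k2 = f(0.540000, 1.616712) = 0.270247
  u ← 1.430454 + (0.27/2)·(0.689842 + 0.270247) = 1.560066
u(0.54) ≈ 1.5601

1.5601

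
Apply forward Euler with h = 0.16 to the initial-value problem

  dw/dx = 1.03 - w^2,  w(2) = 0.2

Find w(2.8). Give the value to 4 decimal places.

Euler: w_{n+1} = w_n + h·f(x_n, w_n).
x=2.000000, w=0.200000: f=0.990000 → w ← 0.200000 + 0.16·0.990000 = 0.358400
x=2.160000, w=0.358400: f=0.901549 → w ← 0.358400 + 0.16·0.901549 = 0.502648
x=2.320000, w=0.502648: f=0.777345 → w ← 0.502648 + 0.16·0.777345 = 0.627023
x=2.480000, w=0.627023: f=0.636842 → w ← 0.627023 + 0.16·0.636842 = 0.728918
x=2.640000, w=0.728918: f=0.498679 → w ← 0.728918 + 0.16·0.498679 = 0.808706
w(2.8) ≈ 0.8087

0.8087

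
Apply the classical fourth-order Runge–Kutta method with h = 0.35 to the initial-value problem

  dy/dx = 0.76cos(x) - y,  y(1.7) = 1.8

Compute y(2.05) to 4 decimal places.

RK4: k1 = f(x_n, y_n); k2 = f(x_n + h/2, y_n + (h/2)·k1); k3 = f(x_n + h/2, y_n + (h/2)·k2); k4 = f(x_n + h, y_n + h·k3); y_{n+1} = y_n + (h/6)·(k1 + 2k2 + 2k3 + k4).
x=1.700000, y=1.800000:
  k1 = f(1.700000, 1.800000) = -1.897922
  k2 = f(1.875000, 1.467864) = -1.695509
  k3 = f(1.875000, 1.503286) = -1.730931
  k4 = f(2.050000, 1.194174) = -1.544589
  y ← 1.800000 + (0.35/6)·(k1 + 2k2 + 2k3 + k4) = 1.199435
y(2.05) ≈ 1.1994

1.1994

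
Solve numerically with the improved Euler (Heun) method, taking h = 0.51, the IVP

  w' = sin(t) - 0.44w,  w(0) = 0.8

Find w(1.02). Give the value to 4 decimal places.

0.9265

Heun: k1 = f(t_n, w_n); k2 = f(t_n + h, w_n + h·k1); w_{n+1} = w_n + (h/2)·(k1 + k2).
t=0.000000, w=0.800000:
  k1 = f(0.000000, 0.800000) = -0.352000
  k2 = f(0.510000, 0.620480) = 0.215166
  w ← 0.800000 + (0.51/2)·(-0.352000 + 0.215166) = 0.765107
t=0.510000, w=0.765107:
  k1 = f(0.510000, 0.765107) = 0.151530
  k2 = f(1.020000, 0.842388) = 0.481457
  w ← 0.765107 + (0.51/2)·(0.151530 + 0.481457) = 0.926519
w(1.02) ≈ 0.9265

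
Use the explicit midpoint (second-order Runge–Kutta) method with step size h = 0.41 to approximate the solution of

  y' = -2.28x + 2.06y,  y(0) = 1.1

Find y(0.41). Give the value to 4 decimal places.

Midpoint: k1 = f(x_n, y_n); k2 = f(x_n + h/2, y_n + (h/2)·k1); y_{n+1} = y_n + h·k2.
x=0.000000, y=1.100000:
  k1 = f(0.000000, 1.100000) = 2.266000
  k2 = f(0.205000, 1.564530) = 2.755532
  y ← 1.100000 + 0.41·2.755532 = 2.229768
y(0.41) ≈ 2.2298

2.2298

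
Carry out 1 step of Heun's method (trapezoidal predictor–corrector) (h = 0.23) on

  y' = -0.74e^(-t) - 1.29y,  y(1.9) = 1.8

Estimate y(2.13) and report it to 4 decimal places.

1.3261

Heun: k1 = f(t_n, y_n); k2 = f(t_n + h, y_n + h·k1); y_{n+1} = y_n + (h/2)·(k1 + k2).
t=1.900000, y=1.800000:
  k1 = f(1.900000, 1.800000) = -2.432681
  k2 = f(2.130000, 1.240483) = -1.688163
  y ← 1.800000 + (0.23/2)·(-2.432681 + (-1.688163)) = 1.326103
y(2.13) ≈ 1.3261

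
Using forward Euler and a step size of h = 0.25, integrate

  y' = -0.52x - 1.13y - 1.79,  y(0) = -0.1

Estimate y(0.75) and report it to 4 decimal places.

Euler: y_{n+1} = y_n + h·f(x_n, y_n).
x=0.000000, y=-0.100000: f=-1.677000 → y ← -0.100000 + 0.25·(-1.677000) = -0.519250
x=0.250000, y=-0.519250: f=-1.333248 → y ← -0.519250 + 0.25·(-1.333248) = -0.852562
x=0.500000, y=-0.852562: f=-1.086605 → y ← -0.852562 + 0.25·(-1.086605) = -1.124213
y(0.75) ≈ -1.1242

-1.1242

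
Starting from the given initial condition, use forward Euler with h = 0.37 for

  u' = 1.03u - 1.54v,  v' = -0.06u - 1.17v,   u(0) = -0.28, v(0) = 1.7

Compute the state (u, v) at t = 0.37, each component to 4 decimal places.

Euler on (u,v): u_{n+1} = u_n + h·u', v_{n+1} = v_n + h·v'.
0.000000: (-0.280000, 1.700000); f=(-2.906400, -1.972200) → (-1.355368, 0.970286)
(u(0.37), v(0.37)) ≈ (-1.3554, 0.9703)

-1.3554, 0.9703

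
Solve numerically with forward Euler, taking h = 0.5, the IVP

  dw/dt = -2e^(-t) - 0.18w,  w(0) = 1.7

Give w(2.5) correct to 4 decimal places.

-0.7250

Euler: w_{n+1} = w_n + h·f(t_n, w_n).
t=0.000000, w=1.700000: f=-2.306000 → w ← 1.700000 + 0.5·(-2.306000) = 0.547000
t=0.500000, w=0.547000: f=-1.311521 → w ← 0.547000 + 0.5·(-1.311521) = -0.108761
t=1.000000, w=-0.108761: f=-0.716182 → w ← -0.108761 + 0.5·(-0.716182) = -0.466852
t=1.500000, w=-0.466852: f=-0.362227 → w ← -0.466852 + 0.5·(-0.362227) = -0.647965
t=2.000000, w=-0.647965: f=-0.154037 → w ← -0.647965 + 0.5·(-0.154037) = -0.724984
w(2.5) ≈ -0.7250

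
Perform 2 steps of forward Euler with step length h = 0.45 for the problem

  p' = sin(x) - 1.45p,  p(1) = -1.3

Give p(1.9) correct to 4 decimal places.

0.4213

Euler: p_{n+1} = p_n + h·f(x_n, p_n).
x=1.000000, p=-1.300000: f=2.726471 → p ← -1.300000 + 0.45·2.726471 = -0.073088
x=1.450000, p=-0.073088: f=1.098691 → p ← -0.073088 + 0.45·1.098691 = 0.421323
p(1.9) ≈ 0.4213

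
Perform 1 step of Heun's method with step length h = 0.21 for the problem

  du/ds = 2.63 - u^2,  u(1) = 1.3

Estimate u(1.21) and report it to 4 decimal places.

Heun: k1 = f(s_n, u_n); k2 = f(s_n + h, u_n + h·k1); u_{n+1} = u_n + (h/2)·(k1 + k2).
s=1.000000, u=1.300000:
  k1 = f(1.000000, 1.300000) = 0.940000
  k2 = f(1.210000, 1.497400) = 0.387793
  u ← 1.300000 + (0.21/2)·(0.940000 + 0.387793) = 1.439418
u(1.21) ≈ 1.4394

1.4394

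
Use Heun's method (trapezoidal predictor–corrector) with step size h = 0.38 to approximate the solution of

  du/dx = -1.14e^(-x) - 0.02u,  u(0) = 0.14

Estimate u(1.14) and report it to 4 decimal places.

-0.6370

Heun: k1 = f(x_n, u_n); k2 = f(x_n + h, u_n + h·k1); u_{n+1} = u_n + (h/2)·(k1 + k2).
x=0.000000, u=0.140000:
  k1 = f(0.000000, 0.140000) = -1.142800
  k2 = f(0.380000, -0.294264) = -0.773717
  u ← 0.140000 + (0.38/2)·(-1.142800 + (-0.773717)) = -0.224138
x=0.380000, u=-0.224138:
  k1 = f(0.380000, -0.224138) = -0.775119
  k2 = f(0.760000, -0.518683) = -0.522766
  u ← -0.224138 + (0.38/2)·(-0.775119 + (-0.522766)) = -0.470736
x=0.760000, u=-0.470736:
  k1 = f(0.760000, -0.470736) = -0.523725
  k2 = f(1.140000, -0.669752) = -0.351199
  u ← -0.470736 + (0.38/2)·(-0.523725 + (-0.351199)) = -0.636972
u(1.14) ≈ -0.6370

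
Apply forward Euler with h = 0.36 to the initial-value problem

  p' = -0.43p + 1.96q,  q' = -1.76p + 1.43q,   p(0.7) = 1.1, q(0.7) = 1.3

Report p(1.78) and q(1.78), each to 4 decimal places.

Euler on (p,q): p_{n+1} = p_n + h·p', q_{n+1} = q_n + h·q'.
0.700000: (1.100000, 1.300000); f=(2.075000, -0.077000) → (1.847000, 1.272280)
1.060000: (1.847000, 1.272280); f=(1.699459, -1.431360) → (2.458805, 0.756991)
1.420000: (2.458805, 0.756991); f=(0.426415, -3.245001) → (2.612315, -0.411210)
(p(1.78), q(1.78)) ≈ (2.6123, -0.4112)

2.6123, -0.4112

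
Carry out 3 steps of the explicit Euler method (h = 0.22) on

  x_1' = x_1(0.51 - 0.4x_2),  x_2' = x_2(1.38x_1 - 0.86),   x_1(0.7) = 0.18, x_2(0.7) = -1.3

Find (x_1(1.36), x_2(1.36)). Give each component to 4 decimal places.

0.3207, -0.8810

Euler on (x_1,x_2): x_1_{n+1} = x_1_n + h·x_1', x_2_{n+1} = x_2_n + h·x_2'.
0.700000: (0.180000, -1.300000); f=(0.185400, 0.795080) → (0.220788, -1.125082)
0.920000: (0.220788, -1.125082); f=(0.211964, 0.624772) → (0.267420, -0.987632)
1.140000: (0.267420, -0.987632); f=(0.242029, 0.484888) → (0.320666, -0.880957)
(x_1(1.36), x_2(1.36)) ≈ (0.3207, -0.8810)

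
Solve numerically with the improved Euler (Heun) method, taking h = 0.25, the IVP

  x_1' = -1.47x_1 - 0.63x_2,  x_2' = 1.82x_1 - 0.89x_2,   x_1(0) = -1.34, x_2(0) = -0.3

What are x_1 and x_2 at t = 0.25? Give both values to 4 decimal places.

Heun on (x_1,x_2): k1 = f(t_n, state_n); k2 = f(t_n + h, state_n + h·k1); state_{n+1} = state_n + (h/2)·(k1 + k2).
0.000000: (-1.340000, -0.300000)
  k1 = (2.158800, -2.171800)
  predictor → (-0.800300, -0.842950)
  k2 = (1.707500, -0.706321)
  → (-0.856713, -0.659765)
(x_1(0.25), x_2(0.25)) ≈ (-0.8567, -0.6598)

-0.8567, -0.6598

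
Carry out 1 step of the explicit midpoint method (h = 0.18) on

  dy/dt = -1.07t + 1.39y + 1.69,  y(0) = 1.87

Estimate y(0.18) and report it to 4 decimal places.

Midpoint: k1 = f(t_n, y_n); k2 = f(t_n + h/2, y_n + (h/2)·k1); y_{n+1} = y_n + h·k2.
t=0.000000, y=1.870000:
  k1 = f(0.000000, 1.870000) = 4.289300
  k2 = f(0.090000, 2.256037) = 4.729591
  y ← 1.870000 + 0.18·4.729591 = 2.721326
y(0.18) ≈ 2.7213

2.7213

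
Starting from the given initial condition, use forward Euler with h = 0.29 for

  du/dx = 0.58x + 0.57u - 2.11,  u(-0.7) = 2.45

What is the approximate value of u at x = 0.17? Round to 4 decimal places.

Euler: u_{n+1} = u_n + h·f(x_n, u_n).
x=-0.700000, u=2.450000: f=-1.119500 → u ← 2.450000 + 0.29·(-1.119500) = 2.125345
x=-0.410000, u=2.125345: f=-1.136353 → u ← 2.125345 + 0.29·(-1.136353) = 1.795803
x=-0.120000, u=1.795803: f=-1.155993 → u ← 1.795803 + 0.29·(-1.155993) = 1.460565
u(0.17) ≈ 1.4606

1.4606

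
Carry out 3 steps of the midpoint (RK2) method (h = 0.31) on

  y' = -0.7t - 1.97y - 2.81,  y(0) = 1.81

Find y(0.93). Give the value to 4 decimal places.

-0.9931

Midpoint: k1 = f(t_n, y_n); k2 = f(t_n + h/2, y_n + (h/2)·k1); y_{n+1} = y_n + h·k2.
t=0.000000, y=1.810000:
  k1 = f(0.000000, 1.810000) = -6.375700
  k2 = f(0.155000, 0.821767) = -4.537380
  y ← 1.810000 + 0.31·(-4.537380) = 0.403412
t=0.310000, y=0.403412:
  k1 = f(0.310000, 0.403412) = -3.821722
  k2 = f(0.465000, -0.188955) = -2.763259
  y ← 0.403412 + 0.31·(-2.763259) = -0.453198
t=0.620000, y=-0.453198:
  k1 = f(0.620000, -0.453198) = -2.351200
  k2 = f(0.775000, -0.817634) = -1.741761
  y ← -0.453198 + 0.31·(-1.741761) = -0.993144
y(0.93) ≈ -0.9931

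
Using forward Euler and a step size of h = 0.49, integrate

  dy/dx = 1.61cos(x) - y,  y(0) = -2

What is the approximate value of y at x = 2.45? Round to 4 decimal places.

Euler: y_{n+1} = y_n + h·f(x_n, y_n).
x=0.000000, y=-2.000000: f=3.610000 → y ← -2.000000 + 0.49·3.610000 = -0.231100
x=0.490000, y=-0.231100: f=1.651656 → y ← -0.231100 + 0.49·1.651656 = 0.578211
x=0.980000, y=0.578211: f=0.318595 → y ← 0.578211 + 0.49·0.318595 = 0.734323
x=1.470000, y=0.734323: f=-0.572315 → y ← 0.734323 + 0.49·(-0.572315) = 0.453888
x=1.960000, y=0.453888: f=-1.064806 → y ← 0.453888 + 0.49·(-1.064806) = -0.067866
y(2.45) ≈ -0.0679

-0.0679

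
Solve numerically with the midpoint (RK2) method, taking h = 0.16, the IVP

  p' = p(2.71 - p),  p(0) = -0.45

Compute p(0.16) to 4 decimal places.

-0.7453

Midpoint: k1 = f(s_n, p_n); k2 = f(s_n + h/2, p_n + (h/2)·k1); p_{n+1} = p_n + h·k2.
s=0.000000, p=-0.450000:
  k1 = f(0.000000, -0.450000) = -1.422000
  k2 = f(0.080000, -0.563760) = -1.845615
  p ← -0.450000 + 0.16·(-1.845615) = -0.745298
p(0.16) ≈ -0.7453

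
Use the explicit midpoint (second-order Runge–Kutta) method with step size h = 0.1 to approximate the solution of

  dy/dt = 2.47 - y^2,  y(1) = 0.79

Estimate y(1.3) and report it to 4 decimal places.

1.2107

Midpoint: k1 = f(t_n, y_n); k2 = f(t_n + h/2, y_n + (h/2)·k1); y_{n+1} = y_n + h·k2.
t=1.000000, y=0.790000:
  k1 = f(1.000000, 0.790000) = 1.845900
  k2 = f(1.050000, 0.882295) = 1.691556
  y ← 0.790000 + 0.1·1.691556 = 0.959156
t=1.100000, y=0.959156:
  k1 = f(1.100000, 0.959156) = 1.550021
  k2 = f(1.150000, 1.036657) = 1.395343
  y ← 0.959156 + 0.1·1.395343 = 1.098690
t=1.200000, y=1.098690:
  k1 = f(1.200000, 1.098690) = 1.262881
  k2 = f(1.250000, 1.161834) = 1.120142
  y ← 1.098690 + 0.1·1.120142 = 1.210704
y(1.3) ≈ 1.2107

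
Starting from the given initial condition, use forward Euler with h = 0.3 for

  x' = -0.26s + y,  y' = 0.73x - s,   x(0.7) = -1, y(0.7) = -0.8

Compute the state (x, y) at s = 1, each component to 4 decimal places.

Euler on (x,y): x_{n+1} = x_n + h·x', y_{n+1} = y_n + h·y'.
0.700000: (-1.000000, -0.800000); f=(-0.982000, -1.430000) → (-1.294600, -1.229000)
(x(1), y(1)) ≈ (-1.2946, -1.2290)

-1.2946, -1.2290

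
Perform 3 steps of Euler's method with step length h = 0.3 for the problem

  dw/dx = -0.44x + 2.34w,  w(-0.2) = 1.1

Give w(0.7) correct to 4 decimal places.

Euler: w_{n+1} = w_n + h·f(x_n, w_n).
x=-0.200000, w=1.100000: f=2.662000 → w ← 1.100000 + 0.3·2.662000 = 1.898600
x=0.100000, w=1.898600: f=4.398724 → w ← 1.898600 + 0.3·4.398724 = 3.218217
x=0.400000, w=3.218217: f=7.354628 → w ← 3.218217 + 0.3·7.354628 = 5.424606
w(0.7) ≈ 5.4246

5.4246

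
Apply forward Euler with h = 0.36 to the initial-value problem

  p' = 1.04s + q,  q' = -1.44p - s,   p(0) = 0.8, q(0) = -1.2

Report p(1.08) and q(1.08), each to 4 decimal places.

Euler on (p,q): p_{n+1} = p_n + h·p', q_{n+1} = q_n + h·q'.
0.000000: (0.800000, -1.200000); f=(-1.200000, -1.152000) → (0.368000, -1.614720)
0.360000: (0.368000, -1.614720); f=(-1.240320, -0.889920) → (-0.078515, -1.935091)
0.720000: (-0.078515, -1.935091); f=(-1.186291, -0.606938) → (-0.505580, -2.153589)
(p(1.08), q(1.08)) ≈ (-0.5056, -2.1536)

-0.5056, -2.1536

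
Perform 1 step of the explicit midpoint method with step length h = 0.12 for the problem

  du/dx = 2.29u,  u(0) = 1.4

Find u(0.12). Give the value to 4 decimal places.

1.8376

Midpoint: k1 = f(x_n, u_n); k2 = f(x_n + h/2, u_n + (h/2)·k1); u_{n+1} = u_n + h·k2.
x=0.000000, u=1.400000:
  k1 = f(0.000000, 1.400000) = 3.206000
  k2 = f(0.060000, 1.592360) = 3.646504
  u ← 1.400000 + 0.12·3.646504 = 1.837581
u(0.12) ≈ 1.8376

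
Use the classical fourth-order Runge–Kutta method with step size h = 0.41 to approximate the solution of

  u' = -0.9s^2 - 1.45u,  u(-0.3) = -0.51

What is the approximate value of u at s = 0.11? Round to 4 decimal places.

RK4: k1 = f(s_n, u_n); k2 = f(s_n + h/2, u_n + (h/2)·k1); k3 = f(s_n + h/2, u_n + (h/2)·k2); k4 = f(s_n + h, u_n + h·k3); u_{n+1} = u_n + (h/6)·(k1 + 2k2 + 2k3 + k4).
s=-0.300000, u=-0.510000:
  k1 = f(-0.300000, -0.510000) = 0.658500
  k2 = f(-0.095000, -0.375008) = 0.535638
  k3 = f(-0.095000, -0.400194) = 0.572159
  k4 = f(0.110000, -0.275415) = 0.388461
  u ← -0.510000 + (0.41/6)·(k1 + 2k2 + 2k3 + k4) = -0.287059
u(0.11) ≈ -0.2871

-0.2871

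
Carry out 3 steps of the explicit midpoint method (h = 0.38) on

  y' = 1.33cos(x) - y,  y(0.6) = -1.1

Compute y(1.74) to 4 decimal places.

-0.1425

Midpoint: k1 = f(x_n, y_n); k2 = f(x_n + h/2, y_n + (h/2)·k1); y_{n+1} = y_n + h·k2.
x=0.600000, y=-1.100000:
  k1 = f(0.600000, -1.100000) = 2.197696
  k2 = f(0.790000, -0.682438) = 1.618552
  y ← -1.100000 + 0.38·1.618552 = -0.484950
x=0.980000, y=-0.484950:
  k1 = f(0.980000, -0.484950) = 1.225790
  k2 = f(1.170000, -0.252050) = 0.770952
  y ← -0.484950 + 0.38·0.770952 = -0.191989
x=1.360000, y=-0.191989:
  k1 = f(1.360000, -0.191989) = 0.470276
  k2 = f(1.550000, -0.102636) = 0.130293
  y ← -0.191989 + 0.38·0.130293 = -0.142477
y(1.74) ≈ -0.1425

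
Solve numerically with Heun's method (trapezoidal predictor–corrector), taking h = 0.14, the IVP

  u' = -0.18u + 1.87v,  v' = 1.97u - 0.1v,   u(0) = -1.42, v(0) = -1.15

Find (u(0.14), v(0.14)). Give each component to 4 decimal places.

-1.7311, -1.5595

Heun on (u,v): k1 = f(t_n, state_n); k2 = f(t_n + h, state_n + h·k1); state_{n+1} = state_n + (h/2)·(k1 + k2).
0.000000: (-1.420000, -1.150000)
  k1 = (-1.894900, -2.682400)
  predictor → (-1.685286, -1.525536)
  k2 = (-2.549401, -3.167460)
  → (-1.731101, -1.559490)
(u(0.14), v(0.14)) ≈ (-1.7311, -1.5595)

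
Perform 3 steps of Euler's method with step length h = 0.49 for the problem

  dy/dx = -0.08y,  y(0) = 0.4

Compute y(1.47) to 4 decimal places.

0.3548

Euler: y_{n+1} = y_n + h·f(x_n, y_n).
x=0.000000, y=0.400000: f=-0.032000 → y ← 0.400000 + 0.49·(-0.032000) = 0.384320
x=0.490000, y=0.384320: f=-0.030746 → y ← 0.384320 + 0.49·(-0.030746) = 0.369255
x=0.980000, y=0.369255: f=-0.029540 → y ← 0.369255 + 0.49·(-0.029540) = 0.354780
y(1.47) ≈ 0.3548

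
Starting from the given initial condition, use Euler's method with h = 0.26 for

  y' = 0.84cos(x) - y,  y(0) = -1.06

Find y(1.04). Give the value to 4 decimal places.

0.1817

Euler: y_{n+1} = y_n + h·f(x_n, y_n).
x=0.000000, y=-1.060000: f=1.900000 → y ← -1.060000 + 0.26·1.900000 = -0.566000
x=0.260000, y=-0.566000: f=1.377768 → y ← -0.566000 + 0.26·1.377768 = -0.207780
x=0.520000, y=-0.207780: f=0.936749 → y ← -0.207780 + 0.26·0.936749 = 0.035774
x=0.780000, y=0.035774: f=0.561393 → y ← 0.035774 + 0.26·0.561393 = 0.181736
y(1.04) ≈ 0.1817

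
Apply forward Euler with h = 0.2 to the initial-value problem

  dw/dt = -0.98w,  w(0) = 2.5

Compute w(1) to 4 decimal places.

Euler: w_{n+1} = w_n + h·f(t_n, w_n).
t=0.000000, w=2.500000: f=-2.450000 → w ← 2.500000 + 0.2·(-2.450000) = 2.010000
t=0.200000, w=2.010000: f=-1.969800 → w ← 2.010000 + 0.2·(-1.969800) = 1.616040
t=0.400000, w=1.616040: f=-1.583719 → w ← 1.616040 + 0.2·(-1.583719) = 1.299296
t=0.600000, w=1.299296: f=-1.273310 → w ← 1.299296 + 0.2·(-1.273310) = 1.044634
t=0.800000, w=1.044634: f=-1.023741 → w ← 1.044634 + 0.2·(-1.023741) = 0.839886
w(1) ≈ 0.8399

0.8399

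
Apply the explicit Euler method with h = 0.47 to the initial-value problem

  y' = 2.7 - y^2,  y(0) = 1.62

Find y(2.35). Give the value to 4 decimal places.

1.6443

Euler: y_{n+1} = y_n + h·f(x_n, y_n).
x=0.000000, y=1.620000: f=0.075600 → y ← 1.620000 + 0.47·0.075600 = 1.655532
x=0.470000, y=1.655532: f=-0.040786 → y ← 1.655532 + 0.47·(-0.040786) = 1.636362
x=0.940000, y=1.636362: f=0.022318 → y ← 1.636362 + 0.47·0.022318 = 1.646852
x=1.410000, y=1.646852: f=-0.012121 → y ← 1.646852 + 0.47·(-0.012121) = 1.641155
x=1.880000, y=1.641155: f=0.006610 → y ← 1.641155 + 0.47·0.006610 = 1.644262
y(2.35) ≈ 1.6443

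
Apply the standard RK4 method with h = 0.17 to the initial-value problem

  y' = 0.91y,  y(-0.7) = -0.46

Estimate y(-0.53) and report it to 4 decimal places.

RK4: k1 = f(x_n, y_n); k2 = f(x_n + h/2, y_n + (h/2)·k1); k3 = f(x_n + h/2, y_n + (h/2)·k2); k4 = f(x_n + h, y_n + h·k3); y_{n+1} = y_n + (h/6)·(k1 + 2k2 + 2k3 + k4).
x=-0.700000, y=-0.460000:
  k1 = f(-0.700000, -0.460000) = -0.418600
  k2 = f(-0.615000, -0.495581) = -0.450979
  k3 = f(-0.615000, -0.498333) = -0.453483
  k4 = f(-0.530000, -0.537092) = -0.488754
  y ← -0.460000 + (0.17/6)·(k1 + 2k2 + 2k3 + k4) = -0.536961
y(-0.53) ≈ -0.5370

-0.5370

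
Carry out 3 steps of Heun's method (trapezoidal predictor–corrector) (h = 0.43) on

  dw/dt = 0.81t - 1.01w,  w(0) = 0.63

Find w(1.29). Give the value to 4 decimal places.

0.6499

Heun: k1 = f(t_n, w_n); k2 = f(t_n + h, w_n + h·k1); w_{n+1} = w_n + (h/2)·(k1 + k2).
t=0.000000, w=0.630000:
  k1 = f(0.000000, 0.630000) = -0.636300
  k2 = f(0.430000, 0.356391) = -0.011655
  w ← 0.630000 + (0.43/2)·(-0.636300 + (-0.011655)) = 0.490690
t=0.430000, w=0.490690:
  k1 = f(0.430000, 0.490690) = -0.147297
  k2 = f(0.860000, 0.427352) = 0.264974
  w ← 0.490690 + (0.43/2)·(-0.147297 + 0.264974) = 0.515990
t=0.860000, w=0.515990:
  k1 = f(0.860000, 0.515990) = 0.175450
  k2 = f(1.290000, 0.591434) = 0.447552
  w ← 0.515990 + (0.43/2)·(0.175450 + 0.447552) = 0.649936
w(1.29) ≈ 0.6499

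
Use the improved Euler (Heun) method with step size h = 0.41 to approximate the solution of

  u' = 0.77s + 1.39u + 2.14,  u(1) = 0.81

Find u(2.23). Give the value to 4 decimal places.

13.9918

Heun: k1 = f(s_n, u_n); k2 = f(s_n + h, u_n + h·k1); u_{n+1} = u_n + (h/2)·(k1 + k2).
s=1.000000, u=0.810000:
  k1 = f(1.000000, 0.810000) = 4.035900
  k2 = f(1.410000, 2.464719) = 6.651659
  u ← 0.810000 + (0.41/2)·(4.035900 + 6.651659) = 3.000950
s=1.410000, u=3.000950:
  k1 = f(1.410000, 3.000950) = 7.397020
  k2 = f(1.820000, 6.033728) = 11.928282
  u ← 3.000950 + (0.41/2)·(7.397020 + 11.928282) = 6.962637
s=1.820000, u=6.962637:
  k1 = f(1.820000, 6.962637) = 13.219465
  k2 = f(2.230000, 12.382617) = 21.068938
  u ← 6.962637 + (0.41/2)·(13.219465 + 21.068938) = 13.991759
u(2.23) ≈ 13.9918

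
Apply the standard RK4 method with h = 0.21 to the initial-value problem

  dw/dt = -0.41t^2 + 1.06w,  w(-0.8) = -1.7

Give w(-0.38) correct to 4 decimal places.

-2.7360

RK4: k1 = f(t_n, w_n); k2 = f(t_n + h/2, w_n + (h/2)·k1); k3 = f(t_n + h/2, w_n + (h/2)·k2); k4 = f(t_n + h, w_n + h·k3); w_{n+1} = w_n + (h/6)·(k1 + 2k2 + 2k3 + k4).
t=-0.800000, w=-1.700000:
  k1 = f(-0.800000, -1.700000) = -2.064400
  k2 = f(-0.695000, -1.916762) = -2.229808
  k3 = f(-0.695000, -1.934130) = -2.248218
  k4 = f(-0.590000, -2.172126) = -2.445174
  w ← -1.700000 + (0.21/6)·(k1 + 2k2 + 2k3 + k4) = -2.171297
t=-0.590000, w=-2.171297:
  k1 = f(-0.590000, -2.171297) = -2.444296
  k2 = f(-0.485000, -2.427948) = -2.670067
  k3 = f(-0.485000, -2.451654) = -2.695195
  k4 = f(-0.380000, -2.737288) = -2.960729
  w ← -2.171297 + (0.21/6)·(k1 + 2k2 + 2k3 + k4) = -2.736041
w(-0.38) ≈ -2.7360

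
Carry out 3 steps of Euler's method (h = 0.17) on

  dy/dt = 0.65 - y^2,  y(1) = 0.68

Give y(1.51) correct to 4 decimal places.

0.7546

Euler: y_{n+1} = y_n + h·f(t_n, y_n).
t=1.000000, y=0.680000: f=0.187600 → y ← 0.680000 + 0.17·0.187600 = 0.711892
t=1.170000, y=0.711892: f=0.143210 → y ← 0.711892 + 0.17·0.143210 = 0.736238
t=1.340000, y=0.736238: f=0.107954 → y ← 0.736238 + 0.17·0.107954 = 0.754590
y(1.51) ≈ 0.7546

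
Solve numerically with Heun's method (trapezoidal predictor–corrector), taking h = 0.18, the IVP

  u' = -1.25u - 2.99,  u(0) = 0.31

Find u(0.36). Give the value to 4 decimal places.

Heun: k1 = f(t_n, u_n); k2 = f(t_n + h, u_n + h·k1); u_{n+1} = u_n + (h/2)·(k1 + k2).
t=0.000000, u=0.310000:
  k1 = f(0.000000, 0.310000) = -3.377500
  k2 = f(0.180000, -0.297950) = -2.617563
  u ← 0.310000 + (0.18/2)·(-3.377500 + (-2.617563)) = -0.229556
t=0.180000, u=-0.229556:
  k1 = f(0.180000, -0.229556) = -2.703055
  k2 = f(0.360000, -0.716106) = -2.094868
  u ← -0.229556 + (0.18/2)·(-2.703055 + (-2.094868)) = -0.661369
u(0.36) ≈ -0.6614

-0.6614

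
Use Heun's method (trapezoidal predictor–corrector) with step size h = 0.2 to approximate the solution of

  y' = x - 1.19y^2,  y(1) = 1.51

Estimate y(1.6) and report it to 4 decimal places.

Heun: k1 = f(x_n, y_n); k2 = f(x_n + h, y_n + h·k1); y_{n+1} = y_n + (h/2)·(k1 + k2).
x=1.000000, y=1.510000:
  k1 = f(1.000000, 1.510000) = -1.713319
  k2 = f(1.200000, 1.167336) = -0.421582
  y ← 1.510000 + (0.2/2)·(-1.713319 + (-0.421582)) = 1.296510
x=1.200000, y=1.296510:
  k1 = f(1.200000, 1.296510) = -0.800316
  k2 = f(1.400000, 1.136447) = -0.136898
  y ← 1.296510 + (0.2/2)·(-0.800316 + (-0.136898)) = 1.202788
x=1.400000, y=1.202788:
  k1 = f(1.400000, 1.202788) = -0.321573
  k2 = f(1.600000, 1.138474) = 0.057614
  y ← 1.202788 + (0.2/2)·(-0.321573 + 0.057614) = 1.176393
y(1.6) ≈ 1.1764

1.1764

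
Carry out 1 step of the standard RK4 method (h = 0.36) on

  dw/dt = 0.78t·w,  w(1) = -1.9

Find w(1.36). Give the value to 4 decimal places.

-2.6463

RK4: k1 = f(t_n, w_n); k2 = f(t_n + h/2, w_n + (h/2)·k1); k3 = f(t_n + h/2, w_n + (h/2)·k2); k4 = f(t_n + h, w_n + h·k3); w_{n+1} = w_n + (h/6)·(k1 + 2k2 + 2k3 + k4).
t=1.000000, w=-1.900000:
  k1 = f(1.000000, -1.900000) = -1.482000
  k2 = f(1.180000, -2.166760) = -1.994286
  k3 = f(1.180000, -2.258971) = -2.079157
  k4 = f(1.360000, -2.648497) = -2.809525
  w ← -1.900000 + (0.36/6)·(k1 + 2k2 + 2k3 + k4) = -2.646305
w(1.36) ≈ -2.6463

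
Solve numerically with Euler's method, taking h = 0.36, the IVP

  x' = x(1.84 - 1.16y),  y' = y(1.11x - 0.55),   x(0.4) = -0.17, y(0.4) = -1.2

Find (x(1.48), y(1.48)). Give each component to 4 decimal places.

Euler on (x,y): x_{n+1} = x_n + h·x', y_{n+1} = y_n + h·y'.
0.400000: (-0.170000, -1.200000); f=(-0.549440, 0.886440) → (-0.367798, -0.880882)
0.760000: (-0.367798, -0.880882); f=(-1.052574, 0.844110) → (-0.746725, -0.577002)
1.120000: (-0.746725, -0.577002); f=(-1.873774, 0.795608) → (-1.421283, -0.290583)
(x(1.48), y(1.48)) ≈ (-1.4213, -0.2906)

-1.4213, -0.2906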